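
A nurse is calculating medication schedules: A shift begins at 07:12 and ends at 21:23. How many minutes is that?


Start time: 07:12 = 432 minutes from midnight
End time: 21:23 = 1283 minutes from midnight
Difference: 1283 - 432 = 851 minutes
That is 14 hours and 11 minutes

851


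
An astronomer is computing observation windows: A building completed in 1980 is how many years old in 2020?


Birth year: 1980
Current year: 2020
Age = current year - birth year
Age = 2020 - 1980 = 40

40


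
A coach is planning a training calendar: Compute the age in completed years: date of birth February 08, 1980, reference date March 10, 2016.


Birth: 1980-02-08
Reference: 2016-03-10
Year difference: 2016 - 1980 = 36
Has birthday (02-08) occurred by 03-10? Yes
Age in full years: 36

36


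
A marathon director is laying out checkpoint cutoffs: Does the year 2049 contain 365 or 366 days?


Year: 2049
Check leap year rules:
Divisible by 4? No
2049 is not a leap year
Days: 365

365


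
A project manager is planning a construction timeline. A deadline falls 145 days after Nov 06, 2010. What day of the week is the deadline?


Start: 2010-11-06 (Saturday)
Step 1 - find target date: add 145 days
  2010-11-06 + 145 days = 2011-03-31
Step 2 - day of week:
  145 mod 7 = 5
  Saturday + 5 days -> Thursday
Result: Thursday (2011-03-31)

Thursday


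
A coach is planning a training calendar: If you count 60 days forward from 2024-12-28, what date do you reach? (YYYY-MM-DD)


Start: 2024-12-28
Adding 60 days
Days remaining in December: 3
After December: 57 days still to add
January 2025: 31 days, 26 remaining
February 2025 has 28 days, need 26
Result: 2025-02-26

2025-02-26


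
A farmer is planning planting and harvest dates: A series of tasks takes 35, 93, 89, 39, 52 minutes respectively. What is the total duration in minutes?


Durations: 35, 93, 89, 39, 52
Running sum: 35
+ 93 = 128
+ 89 = 217
+ 39 = 256
+ 52 = 308
Total duration: 308 minutes
That is 5 hours and 8 minutes

308


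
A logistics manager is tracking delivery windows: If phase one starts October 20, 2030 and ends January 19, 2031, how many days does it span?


Start date: 2030-10-20
End date: 2031-01-19
Oct 2030: +12 days
Nov 2030: +30 days
Dec 2030: +31 days
Jan 2031: +18 days
Total: 91 days

91


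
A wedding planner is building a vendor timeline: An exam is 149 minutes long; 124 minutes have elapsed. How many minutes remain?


Total budget: 149 minutes
Time used: 124 minutes
Remaining: 149 - 124 = 25 minutes
Percent used: 83.2%
Percent remaining: 16.8%

25


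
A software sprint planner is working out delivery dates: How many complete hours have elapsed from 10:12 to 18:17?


Start: 10:12
End: 18:17
Hour difference: 18 - 10 = 8 hours
Minute difference: 17 - 12 = 5 minutes
Total minutes: 485
Complete hours: 485 / 60 = 8 (remainder 5)

8


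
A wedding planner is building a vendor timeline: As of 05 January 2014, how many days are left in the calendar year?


Start: January 05, 2014
End: December 31, 2014
Days left in January: 26
February: 28
March: 31
April: 30
May: 31
... plus remaining months
Sum of remaining months: 334
Total: 26 + 334 = 360

360


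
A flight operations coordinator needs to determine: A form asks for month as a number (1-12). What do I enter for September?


Calendar month order:
8. August
9. September <--
10. October
September is month number 9

9


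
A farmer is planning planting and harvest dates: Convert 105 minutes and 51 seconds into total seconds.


Minutes: 105
Seconds: 51
Convert minutes to seconds: 105 x 60 = 6300
Add remaining seconds: 6300 + 51 = 6351

6351


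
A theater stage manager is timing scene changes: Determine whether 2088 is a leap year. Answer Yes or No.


Year: 2088
Divisible by 4? 2088 / 4 = 522.0 -> Yes
Divisible by 100? 2088 / 100 = 20.88 -> No
Divisible by 4 but not 100, so it IS a leap year

Yes


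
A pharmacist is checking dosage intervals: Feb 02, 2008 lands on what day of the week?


Date: 2008-02-02
January 1, 2008 is a Tuesday
Day of year: 33
Offset from Jan 1: 32 days
32 mod 7 = 4
Result: Saturday

Saturday


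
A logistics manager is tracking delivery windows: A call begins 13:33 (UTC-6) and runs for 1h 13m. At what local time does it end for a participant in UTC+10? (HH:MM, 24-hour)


Start: 13:33 in UTC-6
Step 1 - add duration:
  minutes: 33 + 13 = 46
  hours: 13 + 1 + 0 = 14
  end in UTC-6: 14:46
Step 2 - convert UTC-6 -> UTC+10:
  offset difference: 10 - (-6) = 16 hours
  14 + (16) = 30 -> mod 24 = 6
Result: 06:46 in UTC+10

06:46


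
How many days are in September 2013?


Month: September
Year: 2013
September is a 30-day month
Total: 30 days

30


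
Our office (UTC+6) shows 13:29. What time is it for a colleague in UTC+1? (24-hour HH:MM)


Local time: 13:29 at UTC+6 (offset 6h)
Target zone: UTC+1 (offset 1h)
Difference: 1 - (6) = -5 hours
Calculation: 13 + (-5) = 8
Result: 08:29

08:29


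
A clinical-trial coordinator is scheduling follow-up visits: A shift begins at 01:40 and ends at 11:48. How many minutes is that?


Start time: 01:40 = 100 minutes from midnight
End time: 11:48 = 708 minutes from midnight
Difference: 708 - 100 = 608 minutes
That is 10 hours and 8 minutes

608


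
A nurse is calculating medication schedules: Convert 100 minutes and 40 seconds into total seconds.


Minutes: 100
Seconds: 40
Convert minutes to seconds: 100 x 60 = 6000
Add remaining seconds: 6000 + 40 = 6040

6040


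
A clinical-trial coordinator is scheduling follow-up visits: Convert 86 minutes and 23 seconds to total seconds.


Minutes: 86
Extra seconds: 23
Seconds per minute: 60
Minutes to seconds: 86 x 60 = 5160
Total: 5160 + 23 = 5183

5183


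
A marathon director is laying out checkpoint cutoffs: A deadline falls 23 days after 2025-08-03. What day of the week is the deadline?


Start: 2025-08-03 (Sunday)
Step 1 - find target date: add 23 days
  2025-08-03 + 23 days = 2025-08-26
Step 2 - day of week:
  23 mod 7 = 2
  Sunday + 2 days -> Tuesday
Result: Tuesday (2025-08-26)

Tuesday


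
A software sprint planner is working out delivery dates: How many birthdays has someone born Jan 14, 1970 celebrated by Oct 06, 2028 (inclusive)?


Birth: 1970-01-14
Reference: 2028-10-06
Year difference: 2028 - 1970 = 58
Has birthday (01-14) occurred by 10-06? Yes
Age in full years: 58

58


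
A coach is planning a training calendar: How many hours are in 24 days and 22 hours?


Days: 24
Extra hours: 22
Hours per day: 24
Days to hours: 24 x 24 = 576
Total: 576 + 22 = 598

598


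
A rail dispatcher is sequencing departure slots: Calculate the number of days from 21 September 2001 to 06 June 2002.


Start date: 2001-09-21
End date: 2002-06-06
Sep 2001: +10 days
Oct 2001: +31 days
Nov 2001: +30 days
... (7 more months)
Total: 258 days

258


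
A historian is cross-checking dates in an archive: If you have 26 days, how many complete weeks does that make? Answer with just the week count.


Total days: 26
Days per week: 7
Division: 26 / 7 = 3 remainder 5
Complete weeks: 3
Remaining days: 5

3


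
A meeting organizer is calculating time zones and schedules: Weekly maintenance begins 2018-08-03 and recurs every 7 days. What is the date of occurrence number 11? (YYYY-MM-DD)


First occurrence: 2018-08-03 (occurrence 1)
Each occurrence is 7 days after the previous.
Occurrence 11 is 10 weeks after the first.
10 weeks = 70 days
2018-08-03 + 70 days = 2018-10-12

2018-10-12


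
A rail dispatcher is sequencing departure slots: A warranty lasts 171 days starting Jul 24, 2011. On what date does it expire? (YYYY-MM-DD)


Start: 2011-07-24
Adding 171 days
Days remaining in July: 7
After July: 164 days still to add
August 2011: 31 days, 133 remaining
September 2011: 30 days, 103 remaining
October 2011: 31 days, 72 remaining
November 2011: 30 days, 42 remaining
Result: 2012-01-11

2012-01-11


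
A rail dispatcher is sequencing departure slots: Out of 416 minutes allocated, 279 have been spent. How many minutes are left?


Total budget: 416 minutes
Time used: 279 minutes
Remaining: 416 - 279 = 137 minutes
Percent used: 67.1%
Percent remaining: 32.9%

137


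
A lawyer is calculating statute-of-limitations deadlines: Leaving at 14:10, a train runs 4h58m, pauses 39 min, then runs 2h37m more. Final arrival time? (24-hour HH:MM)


Depart: 14:10
Leg 1: +298 min -> 19:08
Layover: +39 min -> 19:47
Leg 2: +157 min -> 22:24
Total travel: 494 minutes = 8h 14m
Arrival: 22:24

22:24


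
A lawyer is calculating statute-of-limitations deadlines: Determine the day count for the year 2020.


Year: 2020
Check leap year rules:
Divisible by 4? Yes
Divisible by 100? No
2020 is a leap year
Days: 366

366


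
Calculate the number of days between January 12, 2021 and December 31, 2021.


Start: January 12, 2021
End: December 31, 2021
Days left in January: 19
February: 28
March: 31
April: 30
May: 31
... plus remaining months
Sum of remaining months: 334
Total: 19 + 334 = 353

353


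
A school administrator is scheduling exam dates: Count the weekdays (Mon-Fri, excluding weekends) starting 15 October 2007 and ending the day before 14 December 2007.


Start: 2007-10-15 (Monday)
End (exclusive): 2007-12-14 (Friday)
Total calendar days: 60
Full weeks: 60 // 7 = 8 -> 40 weekdays
Remaining 4 days starting on Monday:
  Mon(w), Tue(w), Wed(w), Thu(w) -> 4 weekdays
Total business days: 40 + 4 = 44

44


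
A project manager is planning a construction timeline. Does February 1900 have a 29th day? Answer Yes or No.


Year: 1900
Divisible by 4? 1900 / 4 = 475.0 -> Yes
Divisible by 100? 1900 / 100 = 19.0 -> Yes
Divisible by 400? 1900 / 400 = 4.75 -> No
Divisible by 100 but not 400, so NOT a leap year

No


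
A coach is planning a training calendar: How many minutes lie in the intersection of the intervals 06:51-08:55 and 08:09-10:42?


Interval A: [411, 535] minutes from midnight
Interval B: [489, 642] minutes from midnight
Overlap start = max(411, 489) = 489
Overlap end = min(535, 642) = 535
Overlap = 535 - 489 = 46 minutes

46


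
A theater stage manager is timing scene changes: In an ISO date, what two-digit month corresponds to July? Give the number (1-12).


Calendar month order:
6. June
7. July <--
8. August
July is month number 7

7


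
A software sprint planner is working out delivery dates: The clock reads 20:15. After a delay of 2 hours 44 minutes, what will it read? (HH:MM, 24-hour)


Start time: 20:15
Adding: 2 hours 44 minutes
Minutes: 15 + 44 = 59
Hours: 20 + 2 + 0 = 22
Result: 22:59

22:59


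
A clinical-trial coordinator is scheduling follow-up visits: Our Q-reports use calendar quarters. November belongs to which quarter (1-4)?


Month: November (month 11)
Q1: January-March (months 1-3)
Q2: April-June (months 4-6)
Q3: July-September (months 7-9)
Q4: October-December (months 10-12)
Month 11 falls in Q4

4


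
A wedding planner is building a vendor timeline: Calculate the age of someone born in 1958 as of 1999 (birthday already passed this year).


Birth year: 1958
Current year: 1999
Age = current year - birth year
Age = 1999 - 1958 = 41

41


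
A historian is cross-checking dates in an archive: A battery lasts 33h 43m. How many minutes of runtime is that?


Hours: 33
Extra minutes: 43
Minutes per hour: 60
Hours to minutes: 33 x 60 = 1980
Total: 1980 + 43 = 2023

2023


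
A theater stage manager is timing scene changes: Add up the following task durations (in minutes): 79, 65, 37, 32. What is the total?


Durations: 79, 65, 37, 32
Running sum: 79
+ 65 = 144
+ 37 = 181
+ 32 = 213
Total duration: 213 minutes
That is 3 hours and 33 minutes

213


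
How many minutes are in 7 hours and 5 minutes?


Hours: 7
Minutes: 5
Convert hours to minutes: 7 x 60 = 420
Add remaining minutes: 420 + 5 = 425

425


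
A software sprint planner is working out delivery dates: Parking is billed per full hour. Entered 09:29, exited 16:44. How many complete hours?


Start: 09:29
End: 16:44
Hour difference: 16 - 9 = 7 hours
Minute difference: 44 - 29 = 15 minutes
Total minutes: 435
Complete hours: 435 / 60 = 7 (remainder 15)

7


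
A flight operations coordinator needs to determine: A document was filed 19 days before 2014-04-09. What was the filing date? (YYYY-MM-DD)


Start: 2014-04-09
Subtracting 19 days
Days already passed in April: 9
After going back through April: 10 more days to subtract
March 2014 has 31 days, need 10
Result: 2014-03-21

2014-03-21


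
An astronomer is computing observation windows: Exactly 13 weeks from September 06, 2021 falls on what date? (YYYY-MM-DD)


Start: 2021-09-06
Weeks to add: 13
Convert to days: 13 x 7 = 91 days
Add 91 days to 2021-09-06
Result: 2021-12-06

2021-12-06


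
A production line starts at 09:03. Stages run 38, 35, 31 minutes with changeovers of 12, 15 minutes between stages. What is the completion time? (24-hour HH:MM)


Start: 09:03 = 543 min from midnight
  after task 1 (38 min): 09:41
  after break (12 min): 09:53
  after task 2 (35 min): 10:28
  after break (15 min): 10:43
  after task 3 (31 min): 11:14
Total elapsed: 131 minutes
End time: 11:14

11:14


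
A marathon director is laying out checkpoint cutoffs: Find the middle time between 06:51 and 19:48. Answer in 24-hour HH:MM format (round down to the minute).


Start time: 06:51 = 411 minutes from midnight
End time: 19:48 = 1188 minutes from midnight
Sum: 411 + 1188 = 1599
Midpoint: 1599 / 2 = 799 minutes
Convert: 799 / 60 = 13 hours, 19 minutes
Result: 13:19

13:19


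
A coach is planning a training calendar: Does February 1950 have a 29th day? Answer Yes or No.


Year: 1950
Divisible by 4? 1950 / 4 = 487.5 -> No
Not divisible by 4, so NOT a leap year

No


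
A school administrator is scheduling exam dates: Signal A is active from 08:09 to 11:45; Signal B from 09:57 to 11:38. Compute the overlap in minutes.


Interval A: [489, 705] minutes from midnight
Interval B: [597, 698] minutes from midnight
Overlap start = max(489, 597) = 597
Overlap end = min(705, 698) = 698
Overlap = 698 - 597 = 101 minutes

101


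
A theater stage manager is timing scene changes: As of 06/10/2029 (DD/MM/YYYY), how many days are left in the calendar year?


Start: October 06, 2029
End: December 31, 2029
Days left in October: 25
November: 30
December: 31
Sum of remaining months: 61
Total: 25 + 61 = 86

86


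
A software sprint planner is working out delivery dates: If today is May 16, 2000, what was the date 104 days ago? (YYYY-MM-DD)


Start: 2000-05-16
Subtracting 104 days
Days already passed in May: 16
After going back through May: 88 more days to subtract
April 2000: 30 days, 58 remaining
March 2000: 31 days, 27 remaining
February 2000 has 29 days, need 27
Result: 2000-02-02

2000-02-02


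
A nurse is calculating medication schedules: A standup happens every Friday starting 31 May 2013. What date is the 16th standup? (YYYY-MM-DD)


First occurrence: 2013-05-31 (occurrence 1)
Each occurrence is 7 days after the previous.
Occurrence 16 is 15 weeks after the first.
15 weeks = 105 days
2013-05-31 + 105 days = 2013-09-13

2013-09-13


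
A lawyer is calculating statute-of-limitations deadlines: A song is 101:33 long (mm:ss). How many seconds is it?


Minutes: 101
Extra seconds: 33
Seconds per minute: 60
Minutes to seconds: 101 x 60 = 6060
Total: 6060 + 33 = 6093

6093


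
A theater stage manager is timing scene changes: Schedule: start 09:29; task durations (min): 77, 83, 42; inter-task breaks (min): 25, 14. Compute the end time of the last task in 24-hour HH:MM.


Start: 09:29 = 569 min from midnight
  after task 1 (77 min): 10:46
  after break (25 min): 11:11
  after task 2 (83 min): 12:34
  after break (14 min): 12:48
  after task 3 (42 min): 13:30
Total elapsed: 241 minutes
End time: 13:30

13:30


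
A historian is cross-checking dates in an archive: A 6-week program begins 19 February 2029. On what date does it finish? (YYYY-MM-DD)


Start: 2029-02-19
Weeks to add: 6
Convert to days: 6 x 7 = 42 days
Add 42 days to 2029-02-19
Result: 2029-04-02

2029-04-02


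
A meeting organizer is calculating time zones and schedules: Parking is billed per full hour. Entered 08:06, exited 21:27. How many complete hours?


Start: 08:06
End: 21:27
Hour difference: 21 - 8 = 13 hours
Minute difference: 27 - 6 = 21 minutes
Total minutes: 801
Complete hours: 801 / 60 = 13 (remainder 21)

13


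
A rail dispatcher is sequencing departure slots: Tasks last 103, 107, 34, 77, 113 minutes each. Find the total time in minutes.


Durations: 103, 107, 34, 77, 113
Running sum: 103
+ 107 = 210
+ 34 = 244
+ 77 = 321
+ 113 = 434
Total duration: 434 minutes
That is 7 hours and 14 minutes

434


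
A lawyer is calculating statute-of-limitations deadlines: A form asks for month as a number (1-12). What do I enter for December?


Calendar month order:
11. November
12. December <--
December is month number 12

12


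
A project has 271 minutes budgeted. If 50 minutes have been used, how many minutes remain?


Total budget: 271 minutes
Time used: 50 minutes
Remaining: 271 - 50 = 221 minutes
Percent used: 18.5%
Percent remaining: 81.5%

221


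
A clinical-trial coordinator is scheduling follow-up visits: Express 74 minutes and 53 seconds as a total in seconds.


Minutes: 74
Seconds: 53
Convert minutes to seconds: 74 x 60 = 4440
Add remaining seconds: 4440 + 53 = 4493

4493


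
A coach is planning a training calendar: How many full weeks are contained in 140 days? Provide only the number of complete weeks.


Total days: 140
Days per week: 7
Division: 140 / 7 = 20 remainder 0
Complete weeks: 20
Remaining days: 0

20


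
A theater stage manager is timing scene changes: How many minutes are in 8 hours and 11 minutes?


Hours: 8
Minutes: 11
Convert hours to minutes: 8 x 60 = 480
Add remaining minutes: 480 + 11 = 491

491


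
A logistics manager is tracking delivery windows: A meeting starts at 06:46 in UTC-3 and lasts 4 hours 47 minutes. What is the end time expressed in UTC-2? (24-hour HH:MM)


Start: 06:46 in UTC-3
Step 1 - add duration:
  minutes: 46 + 47 = 93 (carry 1h)
  hours: 6 + 4 + 1 = 11
  end in UTC-3: 11:33
Step 2 - convert UTC-3 -> UTC-2:
  offset difference: -2 - (-3) = 1 hours
  11 + (1) = 12 -> mod 24 = 12
Result: 12:33 in UTC-2

12:33


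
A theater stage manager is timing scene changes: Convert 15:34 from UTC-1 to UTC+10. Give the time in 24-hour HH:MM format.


Local time: 15:34 at UTC-1 (offset -1h)
Target zone: UTC+10 (offset 10h)
Difference: 10 - (-1) = 11 hours
Calculation: 15 + (11) = 26
Wraparound: (26) mod 24 = 2
Result: 02:34

02:34


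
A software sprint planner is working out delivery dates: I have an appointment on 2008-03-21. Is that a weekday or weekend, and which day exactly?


Date: 2008-03-21
January 1, 2008 is a Tuesday
Day of year: 81
Offset from Jan 1: 80 days
80 mod 7 = 3
Result: Friday

Friday


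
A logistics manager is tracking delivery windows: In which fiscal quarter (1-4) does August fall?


Month: August (month 8)
Q1: January-March (months 1-3)
Q2: April-June (months 4-6)
Q3: July-September (months 7-9)
Q4: October-December (months 10-12)
Month 8 falls in Q3

3


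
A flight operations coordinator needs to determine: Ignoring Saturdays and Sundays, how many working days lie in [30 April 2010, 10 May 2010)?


Start: 2010-04-30 (Friday)
End (exclusive): 2010-05-10 (Monday)
Total calendar days: 10
Full weeks: 10 // 7 = 1 -> 5 weekdays
Remaining 3 days starting on Friday:
  Fri(w), Sat(-), Sun(-) -> 1 weekdays
Total business days: 5 + 1 = 6

6


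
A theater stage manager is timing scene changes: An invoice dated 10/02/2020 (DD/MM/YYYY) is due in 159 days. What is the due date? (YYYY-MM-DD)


Start: 2020-02-10
Adding 159 days
Days remaining in February: 19
After February: 140 days still to add
March 2020: 31 days, 109 remaining
April 2020: 30 days, 79 remaining
May 2020: 31 days, 48 remaining
June 2020: 30 days, 18 remaining
Result: 2020-07-18

2020-07-18


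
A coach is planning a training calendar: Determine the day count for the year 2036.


Year: 2036
Check leap year rules:
Divisible by 4? Yes
Divisible by 100? No
2036 is a leap year
Days: 366

366


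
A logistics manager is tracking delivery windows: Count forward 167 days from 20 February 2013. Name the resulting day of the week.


Start: 2013-02-20 (Wednesday)
Step 1 - find target date: add 167 days
  2013-02-20 + 167 days = 2013-08-06
Step 2 - day of week:
  167 mod 7 = 6
  Wednesday + 6 days -> Tuesday
Result: Tuesday (2013-08-06)

Tuesday


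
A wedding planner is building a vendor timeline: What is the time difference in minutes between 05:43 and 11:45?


Start time: 05:43 = 343 minutes from midnight
End time: 11:45 = 705 minutes from midnight
Difference: 705 - 343 = 362 minutes
That is 6 hours and 2 minutes

362


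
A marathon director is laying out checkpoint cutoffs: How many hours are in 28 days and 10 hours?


Days: 28
Extra hours: 10
Hours per day: 24
Days to hours: 28 x 24 = 672
Total: 672 + 10 = 682

682


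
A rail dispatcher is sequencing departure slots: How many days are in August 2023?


Month: August
Year: 2023
August is a 31-day month
Total: 31 days

31


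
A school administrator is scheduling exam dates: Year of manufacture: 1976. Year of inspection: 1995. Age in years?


Birth year: 1976
Current year: 1995
Age = current year - birth year
Age = 1995 - 1976 = 19

19


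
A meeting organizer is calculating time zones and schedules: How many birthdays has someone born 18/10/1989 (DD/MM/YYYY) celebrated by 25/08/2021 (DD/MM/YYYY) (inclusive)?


Birth: 1989-10-18
Reference: 2021-08-25
Year difference: 2021 - 1989 = 32
Has birthday (10-18) occurred by 08-25? No
Birthday not yet reached this year -> subtract 1
Age in full years: 31

31


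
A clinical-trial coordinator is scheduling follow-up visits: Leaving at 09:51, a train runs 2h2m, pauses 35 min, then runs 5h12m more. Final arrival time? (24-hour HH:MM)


Depart: 09:51
Leg 1: +122 min -> 11:53
Layover: +35 min -> 12:28
Leg 2: +312 min -> 17:40
Total travel: 469 minutes = 7h 49m
Arrival: 17:40

17:40


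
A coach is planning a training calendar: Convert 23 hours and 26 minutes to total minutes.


Hours: 23
Extra minutes: 26
Minutes per hour: 60
Hours to minutes: 23 x 60 = 1380
Total: 1380 + 26 = 1406

1406


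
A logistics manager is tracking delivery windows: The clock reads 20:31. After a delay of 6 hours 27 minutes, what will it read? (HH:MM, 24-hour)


Start time: 20:31
Adding: 6 hours 27 minutes
Minutes: 31 + 27 = 58
Hours: 20 + 6 + 0 = 26
Hour wraparound: 26 mod 24 = 2
Result: 02:58

02:58


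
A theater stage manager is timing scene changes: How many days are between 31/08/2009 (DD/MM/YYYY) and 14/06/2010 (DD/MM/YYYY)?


Start date: 2009-08-31
End date: 2010-06-14
Aug 2009: +1 days
Sep 2009: +30 days
Oct 2009: +31 days
... (8 more months)
Total: 287 days

287


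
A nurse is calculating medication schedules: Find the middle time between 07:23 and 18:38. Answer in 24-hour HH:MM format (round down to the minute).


Start time: 07:23 = 443 minutes from midnight
End time: 18:38 = 1118 minutes from midnight
Sum: 443 + 1118 = 1561
Midpoint: 1561 / 2 = 780 minutes
Convert: 780 / 60 = 13 hours, 0 minutes
Result: 13:00

13:00


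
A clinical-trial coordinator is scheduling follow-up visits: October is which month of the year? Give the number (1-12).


Calendar month order:
9. September
10. October <--
11. November
October is month number 10

10


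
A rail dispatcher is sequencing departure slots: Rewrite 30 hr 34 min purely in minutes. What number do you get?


Hours: 30
Extra minutes: 34
Minutes per hour: 60
Hours to minutes: 30 x 60 = 1800
Total: 1800 + 34 = 1834

1834


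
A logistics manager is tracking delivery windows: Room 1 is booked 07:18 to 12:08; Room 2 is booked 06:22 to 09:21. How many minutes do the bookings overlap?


Interval A: [438, 728] minutes from midnight
Interval B: [382, 561] minutes from midnight
Overlap start = max(438, 382) = 438
Overlap end = min(728, 561) = 561
Overlap = 561 - 438 = 123 minutes

123


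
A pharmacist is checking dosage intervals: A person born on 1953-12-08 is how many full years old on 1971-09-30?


Birth: 1953-12-08
Reference: 1971-09-30
Year difference: 1971 - 1953 = 18
Has birthday (12-08) occurred by 09-30? No
Birthday not yet reached this year -> subtract 1
Age in full years: 17

17


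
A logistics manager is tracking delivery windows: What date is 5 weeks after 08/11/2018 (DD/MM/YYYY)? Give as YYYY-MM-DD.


Start: 2018-11-08
Weeks to add: 5
Convert to days: 5 x 7 = 35 days
Add 35 days to 2018-11-08
Result: 2018-12-13

2018-12-13


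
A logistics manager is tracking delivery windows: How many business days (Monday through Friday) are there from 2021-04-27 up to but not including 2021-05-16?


Start: 2021-04-27 (Tuesday)
End (exclusive): 2021-05-16 (Sunday)
Total calendar days: 19
Full weeks: 19 // 7 = 2 -> 10 weekdays
Remaining 5 days starting on Tuesday:
  Tue(w), Wed(w), Thu(w), Fri(w), Sat(-) -> 4 weekdays
Total business days: 10 + 4 = 14

14


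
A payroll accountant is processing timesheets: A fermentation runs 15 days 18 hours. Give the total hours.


Days: 15
Extra hours: 18
Hours per day: 24
Days to hours: 15 x 24 = 360
Total: 360 + 18 = 378

378


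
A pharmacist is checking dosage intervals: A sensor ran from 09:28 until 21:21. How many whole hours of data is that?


Start: 09:28
End: 21:21
Hour difference: 21 - 9 = 12 hours
Minute difference: 21 - 28 = -7 minutes
Total minutes: 713
Complete hours: 713 / 60 = 11 (remainder 53)

11


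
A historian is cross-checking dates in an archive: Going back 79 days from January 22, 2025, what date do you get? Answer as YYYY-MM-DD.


Start: 2025-01-22
Subtracting 79 days
Days already passed in January: 22
After going back through January: 57 more days to subtract
December 2024: 31 days, 26 remaining
November 2024 has 30 days, need 26
Result: 2024-11-04

2024-11-04


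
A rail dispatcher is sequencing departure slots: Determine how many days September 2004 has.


Month: September
Year: 2004
September is a 30-day month
Total: 30 days

30


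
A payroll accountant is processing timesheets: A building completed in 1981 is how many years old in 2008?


Birth year: 1981
Current year: 2008
Age = current year - birth year
Age = 2008 - 1981 = 27

27


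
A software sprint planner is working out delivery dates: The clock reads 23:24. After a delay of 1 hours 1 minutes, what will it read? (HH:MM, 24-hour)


Start time: 23:24
Adding: 1 hours 1 minutes
Minutes: 24 + 1 = 25
Hours: 23 + 1 + 0 = 24
Hour wraparound: 24 mod 24 = 0
Result: 00:25

00:25


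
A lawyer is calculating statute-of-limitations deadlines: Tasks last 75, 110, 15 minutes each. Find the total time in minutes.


Durations: 75, 110, 15
Running sum: 75
+ 110 = 185
+ 15 = 200
Total duration: 200 minutes
That is 3 hours and 20 minutes

200


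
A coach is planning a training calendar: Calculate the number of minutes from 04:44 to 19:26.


Start time: 04:44 = 284 minutes from midnight
End time: 19:26 = 1166 minutes from midnight
Difference: 1166 - 284 = 882 minutes
That is 14 hours and 42 minutes

882


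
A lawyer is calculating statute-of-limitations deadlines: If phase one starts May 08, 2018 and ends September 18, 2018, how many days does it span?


Start date: 2018-05-08
End date: 2018-09-18
May 2018: +24 days
Jun 2018: +30 days
Jul 2018: +31 days
Aug 2018: +31 days
Sep 2018: +17 days
Total: 133 days

133


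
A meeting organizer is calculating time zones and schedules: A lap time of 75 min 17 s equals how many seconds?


Minutes: 75
Seconds: 17
Convert minutes to seconds: 75 x 60 = 4500
Add remaining seconds: 4500 + 17 = 4517

4517


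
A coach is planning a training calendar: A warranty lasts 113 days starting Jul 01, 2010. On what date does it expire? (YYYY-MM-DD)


Start: 2010-07-01
Adding 113 days
Days remaining in July: 30
After July: 83 days still to add
August 2010: 31 days, 52 remaining
September 2010: 30 days, 22 remaining
October 2010 has 31 days, need 22
Result: 2010-10-22

2010-10-22


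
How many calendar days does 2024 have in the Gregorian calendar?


Year: 2024
Check leap year rules:
Divisible by 4? Yes
Divisible by 100? No
2024 is a leap year
Days: 366

366


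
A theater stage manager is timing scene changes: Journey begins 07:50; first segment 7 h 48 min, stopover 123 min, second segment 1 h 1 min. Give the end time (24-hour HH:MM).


Depart: 07:50
Leg 1: +468 min -> 15:38
Layover: +123 min -> 17:41
Leg 2: +61 min -> 18:42
Total travel: 652 minutes = 10h 52m
Arrival: 18:42

18:42


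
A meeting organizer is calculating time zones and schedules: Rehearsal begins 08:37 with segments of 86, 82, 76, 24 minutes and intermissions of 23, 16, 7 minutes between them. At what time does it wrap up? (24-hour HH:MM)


Start: 08:37 = 517 min from midnight
  after task 1 (86 min): 10:03
  after break (23 min): 10:26
  after task 2 (82 min): 11:48
  after break (16 min): 12:04
  after task 3 (76 min): 13:20
  after break (7 min): 13:27
  after task 4 (24 min): 13:51
Total elapsed: 314 minutes
End time: 13:51

13:51


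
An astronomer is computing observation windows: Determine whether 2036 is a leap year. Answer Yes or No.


Year: 2036
Divisible by 4? 2036 / 4 = 509.0 -> Yes
Divisible by 100? 2036 / 100 = 20.36 -> No
Divisible by 4 but not 100, so it IS a leap year

Yes


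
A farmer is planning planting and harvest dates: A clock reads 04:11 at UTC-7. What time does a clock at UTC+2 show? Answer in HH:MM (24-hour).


Local time: 04:11 at UTC-7 (offset -7h)
Target zone: UTC+2 (offset 2h)
Difference: 2 - (-7) = 9 hours
Calculation: 4 + (9) = 13
Result: 13:11

13:11


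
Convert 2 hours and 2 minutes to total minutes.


Hours: 2
Minutes: 2
Convert hours to minutes: 2 x 60 = 120
Add remaining minutes: 120 + 2 = 122

122


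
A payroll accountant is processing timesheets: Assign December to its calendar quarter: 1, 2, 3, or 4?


Month: December (month 12)
Q1: January-March (months 1-3)
Q2: April-June (months 4-6)
Q3: July-September (months 7-9)
Q4: October-December (months 10-12)
Month 12 falls in Q4

4


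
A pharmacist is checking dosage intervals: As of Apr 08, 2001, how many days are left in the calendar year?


Start: April 08, 2001
End: December 31, 2001
Days left in April: 22
May: 31
June: 30
July: 31
August: 31
... plus remaining months
Sum of remaining months: 245
Total: 22 + 245 = 267

267


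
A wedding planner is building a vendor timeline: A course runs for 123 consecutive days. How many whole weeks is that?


Total days: 123
Days per week: 7
Division: 123 / 7 = 17 remainder 4
Complete weeks: 17
Remaining days: 4

17


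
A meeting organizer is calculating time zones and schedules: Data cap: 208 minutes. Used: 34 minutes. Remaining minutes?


Total budget: 208 minutes
Time used: 34 minutes
Remaining: 208 - 34 = 174 minutes
Percent used: 16.3%
Percent remaining: 83.7%

174


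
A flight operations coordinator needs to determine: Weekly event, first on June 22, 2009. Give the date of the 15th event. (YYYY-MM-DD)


First occurrence: 2009-06-22 (occurrence 1)
Each occurrence is 7 days after the previous.
Occurrence 15 is 14 weeks after the first.
14 weeks = 98 days
2009-06-22 + 98 days = 2009-09-28

2009-09-28


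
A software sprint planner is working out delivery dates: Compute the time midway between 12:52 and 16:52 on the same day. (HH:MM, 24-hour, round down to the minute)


Start time: 12:52 = 772 minutes from midnight
End time: 16:52 = 1012 minutes from midnight
Sum: 772 + 1012 = 1784
Midpoint: 1784 / 2 = 892 minutes
Convert: 892 / 60 = 14 hours, 52 minutes
Result: 14:52

14:52


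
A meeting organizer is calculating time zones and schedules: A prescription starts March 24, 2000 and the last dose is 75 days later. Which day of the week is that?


Start: 2000-03-24 (Friday)
Step 1 - find target date: add 75 days
  2000-03-24 + 75 days = 2000-06-07
Step 2 - day of week:
  75 mod 7 = 5
  Friday + 5 days -> Wednesday
Result: Wednesday (2000-06-07)

Wednesday


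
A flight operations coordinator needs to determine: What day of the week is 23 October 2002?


Date: 2002-10-23
January 1, 2002 is a Tuesday
Day of year: 296
Offset from Jan 1: 295 days
295 mod 7 = 1
Result: Wednesday

Wednesday


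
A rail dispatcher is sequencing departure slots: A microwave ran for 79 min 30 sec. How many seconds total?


Minutes: 79
Extra seconds: 30
Seconds per minute: 60
Minutes to seconds: 79 x 60 = 4740
Total: 4740 + 30 = 4770

4770


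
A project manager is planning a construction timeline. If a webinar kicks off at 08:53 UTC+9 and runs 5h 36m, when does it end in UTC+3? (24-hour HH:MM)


Start: 08:53 in UTC+9
Step 1 - add duration:
  minutes: 53 + 36 = 89 (carry 1h)
  hours: 8 + 5 + 1 = 14
  end in UTC+9: 14:29
Step 2 - convert UTC+9 -> UTC+3:
  offset difference: 3 - (9) = -6 hours
  14 + (-6) = 8 -> mod 24 = 8
Result: 08:29 in UTC+3

08:29


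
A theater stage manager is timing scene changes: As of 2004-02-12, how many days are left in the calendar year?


Start: February 12, 2004
End: December 31, 2004
Days left in February: 17
March: 31
April: 30
May: 31
June: 30
... plus remaining months
Sum of remaining months: 306
Total: 17 + 306 = 323

323


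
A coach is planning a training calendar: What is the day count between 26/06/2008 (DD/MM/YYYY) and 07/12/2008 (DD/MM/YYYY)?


Start date: 2008-06-26
End date: 2008-12-07
Jun 2008: +5 days
Jul 2008: +31 days
Aug 2008: +31 days
... (4 more months)
Total: 164 days

164


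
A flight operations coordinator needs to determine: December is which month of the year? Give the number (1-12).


Calendar month order:
11. November
12. December <--
December is month number 12

12


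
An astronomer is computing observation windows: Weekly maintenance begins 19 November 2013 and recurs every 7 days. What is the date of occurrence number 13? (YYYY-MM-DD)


First occurrence: 2013-11-19 (occurrence 1)
Each occurrence is 7 days after the previous.
Occurrence 13 is 12 weeks after the first.
12 weeks = 84 days
2013-11-19 + 84 days = 2014-02-11

2014-02-11


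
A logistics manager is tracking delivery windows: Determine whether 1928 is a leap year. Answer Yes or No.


Year: 1928
Divisible by 4? 1928 / 4 = 482.0 -> Yes
Divisible by 100? 1928 / 100 = 19.28 -> No
Divisible by 4 but not 100, so it IS a leap year

Yes


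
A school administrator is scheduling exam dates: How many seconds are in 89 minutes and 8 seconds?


Minutes: 89
Extra seconds: 8
Seconds per minute: 60
Minutes to seconds: 89 x 60 = 5340
Total: 5340 + 8 = 5348

5348


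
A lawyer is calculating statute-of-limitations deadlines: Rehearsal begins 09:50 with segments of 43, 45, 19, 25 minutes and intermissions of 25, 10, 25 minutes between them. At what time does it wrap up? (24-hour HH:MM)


Start: 09:50 = 590 min from midnight
  after task 1 (43 min): 10:33
  after break (25 min): 10:58
  after task 2 (45 min): 11:43
  after break (10 min): 11:53
  after task 3 (19 min): 12:12
  after break (25 min): 12:37
  after task 4 (25 min): 13:02
Total elapsed: 192 minutes
End time: 13:02

13:02


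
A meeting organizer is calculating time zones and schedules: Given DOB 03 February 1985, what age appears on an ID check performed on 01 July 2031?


Birth: 1985-02-03
Reference: 2031-07-01
Year difference: 2031 - 1985 = 46
Has birthday (02-03) occurred by 07-01? Yes
Age in full years: 46

46


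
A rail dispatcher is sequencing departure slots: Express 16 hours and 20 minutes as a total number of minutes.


Hours: 16
Extra minutes: 20
Minutes per hour: 60
Hours to minutes: 16 x 60 = 960
Total: 960 + 20 = 980

980


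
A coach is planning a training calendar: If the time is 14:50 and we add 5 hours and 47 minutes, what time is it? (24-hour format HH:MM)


Start time: 14:50
Adding: 5 hours 47 minutes
Minutes: 50 + 47 = 97
Minute overflow: 97 >= 60, so carry 1 hour, minutes = 37
Hours: 14 + 5 + 1 = 20
Result: 20:37

20:37


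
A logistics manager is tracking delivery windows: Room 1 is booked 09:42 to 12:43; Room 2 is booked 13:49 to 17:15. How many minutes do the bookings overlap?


Interval A: [582, 763] minutes from midnight
Interval B: [829, 1035] minutes from midnight
Overlap start = max(582, 829) = 829
Overlap end = min(763, 1035) = 763
End <= start, so the intervals do not overlap: 0 minutes

0


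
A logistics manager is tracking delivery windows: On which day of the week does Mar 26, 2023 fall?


Date: 2023-03-26
January 1, 2023 is a Sunday
Day of year: 85
Offset from Jan 1: 84 days
84 mod 7 = 0
Result: Sunday

Sunday


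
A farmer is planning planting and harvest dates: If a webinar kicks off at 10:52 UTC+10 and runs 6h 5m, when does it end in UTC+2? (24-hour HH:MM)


Start: 10:52 in UTC+10
Step 1 - add duration:
  minutes: 52 + 5 = 57
  hours: 10 + 6 + 0 = 16
  end in UTC+10: 16:57
Step 2 - convert UTC+10 -> UTC+2:
  offset difference: 2 - (10) = -8 hours
  16 + (-8) = 8 -> mod 24 = 8
Result: 08:57 in UTC+2

08:57


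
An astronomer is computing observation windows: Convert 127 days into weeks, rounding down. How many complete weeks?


Total days: 127
Days per week: 7
Division: 127 / 7 = 18 remainder 1
Complete weeks: 18
Remaining days: 1

18


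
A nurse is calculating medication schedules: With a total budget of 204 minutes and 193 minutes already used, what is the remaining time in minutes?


Total budget: 204 minutes
Time used: 193 minutes
Remaining: 204 - 193 = 11 minutes
Percent used: 94.6%
Percent remaining: 5.4%

11


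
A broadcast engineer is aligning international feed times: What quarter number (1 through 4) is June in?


Month: June (month 6)
Q1: January-March (months 1-3)
Q2: April-June (months 4-6)
Q3: July-September (months 7-9)
Q4: October-December (months 10-12)
Month 6 falls in Q2

2


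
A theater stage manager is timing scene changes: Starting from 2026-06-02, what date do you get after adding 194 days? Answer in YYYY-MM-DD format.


Start: 2026-06-02
Adding 194 days
Days remaining in June: 28
After June: 166 days still to add
July 2026: 31 days, 135 remaining
August 2026: 31 days, 104 remaining
September 2026: 30 days, 74 remaining
October 2026: 31 days, 43 remaining
Result: 2026-12-13

2026-12-13


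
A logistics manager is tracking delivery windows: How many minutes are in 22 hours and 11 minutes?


Hours: 22
Minutes: 11
Convert hours to minutes: 22 x 60 = 1320
Add remaining minutes: 1320 + 11 = 1331

1331


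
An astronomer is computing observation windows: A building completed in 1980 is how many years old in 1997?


Birth year: 1980
Current year: 1997
Age = current year - birth year
Age = 1997 - 1980 = 17

17


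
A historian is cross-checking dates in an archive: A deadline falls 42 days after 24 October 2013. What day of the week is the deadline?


Start: 2013-10-24 (Thursday)
Step 1 - find target date: add 42 days
  2013-10-24 + 42 days = 2013-12-05
Step 2 - day of week:
  42 mod 7 = 0
  Thursday + 0 days -> Thursday
Result: Thursday (2013-12-05)

Thursday


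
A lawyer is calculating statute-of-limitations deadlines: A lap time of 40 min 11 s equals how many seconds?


Minutes: 40
Seconds: 11
Convert minutes to seconds: 40 x 60 = 2400
Add remaining seconds: 2400 + 11 = 2411

2411


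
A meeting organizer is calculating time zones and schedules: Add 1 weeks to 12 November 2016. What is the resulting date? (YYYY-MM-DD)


Start: 2016-11-12
Weeks to add: 1
Convert to days: 1 x 7 = 7 days
Add 7 days to 2016-11-12
Result: 2016-11-19

2016-11-19
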